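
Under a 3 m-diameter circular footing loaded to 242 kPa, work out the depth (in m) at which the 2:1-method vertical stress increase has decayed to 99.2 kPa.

2:1 spreading — at depth z the loaded area has grown by z in each plan dimension:
qD²/(D+z)² = Δσ_z ⇒ z = D(√(q/Δσ_z) − 1) = 3×(√(242/99.2) − 1) = 1.686 m

z ≈ 1.69 m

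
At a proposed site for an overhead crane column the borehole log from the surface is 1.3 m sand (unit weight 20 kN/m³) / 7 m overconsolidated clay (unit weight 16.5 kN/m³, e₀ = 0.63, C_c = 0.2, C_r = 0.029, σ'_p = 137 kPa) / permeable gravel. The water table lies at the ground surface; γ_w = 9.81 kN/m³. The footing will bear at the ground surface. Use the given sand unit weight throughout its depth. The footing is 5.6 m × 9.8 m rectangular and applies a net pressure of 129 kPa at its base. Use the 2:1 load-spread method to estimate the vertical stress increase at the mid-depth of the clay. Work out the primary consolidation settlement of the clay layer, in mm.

Mid-depth of clay below the ground surface: z = 1.3 + 7/2 = 4.8 m.
Total vertical stress at mid-clay: σ_v = 20×1.3 + 16.5×3.5 = 83.75 kPa.
Pore pressure: u = 9.81×(4.8 − 0) = 47.088 kPa.
Initial effective stress: σ'_0 = σ_v − u = 83.75 − 47.088 = 36.662 kPa.
Stress increase at mid-clay by the 2:1 spreading method:
Δσ = qBL/((B+z)(L+z)) = 129×5.6×9.8/((5.6+4.8)(9.8+4.8)) = 46.625 kPa
Final effective stress: σ'_f = 36.662 + 46.625 = 83.287 kPa.
σ'_f = 83.287 ≤ σ'_p = 137 kPa, so the clay remains overconsolidated and only the recompression index applies:
S_c = C_r·H/(1+e₀)·log₁₀(σ'_f/σ'_0) = 0.029×7/1.63×log₁₀(83.287/36.662)
    = 0.12454 × 0.35636 = 0.04438 m

S_c ≈ 44.4 mm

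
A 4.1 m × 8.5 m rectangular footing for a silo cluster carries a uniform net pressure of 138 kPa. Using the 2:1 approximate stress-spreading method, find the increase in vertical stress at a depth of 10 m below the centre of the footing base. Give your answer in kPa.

By the 2:1 method the load spreads at 1 horizontal : 2 vertical, so at depth z the loaded area has grown by z in each plan dimension:
Δσ = qBL/((B+z)(L+z)) = 138×4.1×8.5/((4.1+10)(8.5+10)) = 18.437 kPa

Δσ_z ≈ 18.4 kPa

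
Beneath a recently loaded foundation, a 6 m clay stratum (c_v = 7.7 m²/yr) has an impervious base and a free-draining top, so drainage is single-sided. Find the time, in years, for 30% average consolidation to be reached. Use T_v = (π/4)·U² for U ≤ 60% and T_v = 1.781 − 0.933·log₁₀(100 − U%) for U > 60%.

Drainage path length: H_d = H = 6 m (single drainage).
U ≤ 60%: T_v = (π/4)·U² = (π/4)×0.3² = 0.070686.
t = T_v·H_d²/c_v = 0.070686×6²/7.7 = 0.3305 years.

t ≈ 0.33 years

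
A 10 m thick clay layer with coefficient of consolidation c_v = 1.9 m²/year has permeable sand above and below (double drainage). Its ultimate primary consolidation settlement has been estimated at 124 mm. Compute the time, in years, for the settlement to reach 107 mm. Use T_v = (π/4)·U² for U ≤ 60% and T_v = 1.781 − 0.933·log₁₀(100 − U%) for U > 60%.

t ≈ 9.48 years

Drainage path length: H_d = H/2 = 5 m (double drainage).
U = S(t)/S_ult = 107/124 = 0.8629.
U > 60%: T_v = 1.781 − 0.933·log₁₀(100 − 86.29) = 0.72015.
t = T_v·H_d²/c_v = 0.72015×5²/1.9 = 9.476 years.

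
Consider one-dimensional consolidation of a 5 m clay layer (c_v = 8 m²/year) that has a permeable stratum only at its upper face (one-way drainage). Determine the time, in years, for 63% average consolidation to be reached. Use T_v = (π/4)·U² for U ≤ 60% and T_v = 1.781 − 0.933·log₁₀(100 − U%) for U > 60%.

t ≈ 0.993 years

Drainage path length: H_d = H = 5 m (single drainage).
U > 60%: T_v = 1.781 − 0.933·log₁₀(100 − 63) = 0.31787.
t = T_v·H_d²/c_v = 0.31787×5²/8 = 0.9933 years.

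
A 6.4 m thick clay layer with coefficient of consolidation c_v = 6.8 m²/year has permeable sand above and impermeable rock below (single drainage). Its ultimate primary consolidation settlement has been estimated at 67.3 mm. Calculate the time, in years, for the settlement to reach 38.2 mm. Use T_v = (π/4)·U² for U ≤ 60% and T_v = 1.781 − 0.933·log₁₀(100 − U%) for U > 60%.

t ≈ 1.52 years

Drainage path length: H_d = H = 6.4 m (single drainage).
U = S(t)/S_ult = 38.2/67.3 = 0.5676.
U ≤ 60%: T_v = (π/4)·U² = (π/4)×0.56761² = 0.25304.
t = T_v·H_d²/c_v = 0.25304×6.4²/6.8 = 1.524 years.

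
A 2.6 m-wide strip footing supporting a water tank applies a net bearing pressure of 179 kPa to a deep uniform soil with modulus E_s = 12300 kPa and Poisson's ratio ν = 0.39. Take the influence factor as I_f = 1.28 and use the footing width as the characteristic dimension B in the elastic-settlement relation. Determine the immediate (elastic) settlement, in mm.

Immediate (elastic) settlement: S_e = q·B·(1−ν²)/E_s · I_f.
S_e = 179 × 2.6 × (1 − 0.39²) / 12300 × 1.28
    = 179 × 2.6 × 0.8479 / 12300 × 1.28
    = 0.04107 m = 41.07 mm

S_e ≈ 41.1 mm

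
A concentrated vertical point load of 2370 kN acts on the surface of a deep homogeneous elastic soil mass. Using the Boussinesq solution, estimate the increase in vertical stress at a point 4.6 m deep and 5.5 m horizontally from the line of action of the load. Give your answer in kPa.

Δσ_z ≈ 5.81 kPa

Boussinesq vertical stress below a point load on an elastic half-space:
Δσ_z = 3P/(2πz²) · [1 + (r/z)²]^(−5/2)
r/z = 5.5/4.6 = 1.1957; [1+(r/z)²]^(−5/2) = 0.10869.
Δσ_z = 3×2370/(2π×4.6²) × 0.10869 = 53.478 × 0.10869 = 5.813 kPa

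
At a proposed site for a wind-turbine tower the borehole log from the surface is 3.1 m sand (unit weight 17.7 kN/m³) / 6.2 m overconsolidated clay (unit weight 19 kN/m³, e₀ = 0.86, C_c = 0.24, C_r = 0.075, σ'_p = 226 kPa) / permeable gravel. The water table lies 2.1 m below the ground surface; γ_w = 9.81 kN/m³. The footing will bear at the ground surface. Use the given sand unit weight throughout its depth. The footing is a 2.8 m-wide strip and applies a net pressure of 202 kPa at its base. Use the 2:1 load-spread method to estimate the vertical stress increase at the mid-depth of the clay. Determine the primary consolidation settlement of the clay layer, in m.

S_c ≈ 0.0671 m

Mid-depth of clay below the ground surface: z = 3.1 + 6.2/2 = 6.2 m.
Total vertical stress at mid-clay: σ_v = 17.7×3.1 + 19×3.1 = 113.77 kPa.
Pore pressure: u = 9.81×(6.2 − 2.1) = 40.221 kPa.
Initial effective stress: σ'_0 = σ_v − u = 113.77 − 40.221 = 73.549 kPa.
Stress increase at mid-clay by the 2:1 spreading method:
Δσ = qB/(B+z) = 202×2.8/(2.8+6.2) = 62.844 kPa
Final effective stress: σ'_f = 73.549 + 62.844 = 136.39 kPa.
σ'_f = 136.39 ≤ σ'_p = 226 kPa, so the clay remains overconsolidated and only the recompression index applies:
S_c = C_r·H/(1+e₀)·log₁₀(σ'_f/σ'_0) = 0.075×6.2/1.86×log₁₀(136.39/73.549)
    = 0.25 × 0.26821 = 0.06705 m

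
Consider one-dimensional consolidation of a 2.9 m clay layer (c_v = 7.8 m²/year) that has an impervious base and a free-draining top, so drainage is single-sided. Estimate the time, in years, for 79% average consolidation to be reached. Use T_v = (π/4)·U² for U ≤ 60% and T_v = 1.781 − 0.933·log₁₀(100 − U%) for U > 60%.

Drainage path length: H_d = H = 2.9 m (single drainage).
U > 60%: T_v = 1.781 − 0.933·log₁₀(100 − 79) = 0.54737.
t = T_v·H_d²/c_v = 0.54737×2.9²/7.8 = 0.5902 years.

t ≈ 0.59 years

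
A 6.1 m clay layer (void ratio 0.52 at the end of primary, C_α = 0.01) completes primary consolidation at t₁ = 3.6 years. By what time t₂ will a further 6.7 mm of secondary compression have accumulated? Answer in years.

t₂ ≈ 5.29 years

S_s = C_α·H/(1+e_p)·log₁₀(t₂/t₁) ⇒ log₁₀(t₂/t₁) = S_s·(1+e_p)/(C_α·H).
log₁₀(t₂/t₁) = 0.0067 × (1+0.52) / (0.01×6.1) = 0.167
t₂ = t₁ × 10^0.167 = 3.6 × 1.469 = 5.288 years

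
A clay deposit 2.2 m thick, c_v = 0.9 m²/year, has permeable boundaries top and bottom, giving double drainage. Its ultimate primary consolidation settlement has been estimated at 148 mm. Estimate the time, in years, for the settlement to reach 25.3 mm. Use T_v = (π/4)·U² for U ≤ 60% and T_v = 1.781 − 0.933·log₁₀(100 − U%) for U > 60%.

Drainage path length: H_d = H/2 = 1.1 m (double drainage).
U = S(t)/S_ult = 25.3/148 = 0.1709.
U ≤ 60%: T_v = (π/4)·U² = (π/4)×0.17095² = 0.022951.
t = T_v·H_d²/c_v = 0.022951×1.1²/0.9 = 0.03086 years.

t ≈ 0.0309 years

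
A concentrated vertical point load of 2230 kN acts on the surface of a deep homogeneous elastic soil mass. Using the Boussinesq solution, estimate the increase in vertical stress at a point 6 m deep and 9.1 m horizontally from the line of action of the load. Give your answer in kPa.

Boussinesq vertical stress below a point load on an elastic half-space:
Δσ_z = 3P/(2πz²) · [1 + (r/z)²]^(−5/2)
r/z = 9.1/6 = 1.5167; [1+(r/z)²]^(−5/2) = 0.050539.
Δσ_z = 3×2230/(2π×6²) × 0.050539 = 29.576 × 0.050539 = 1.495 kPa

Δσ_z ≈ 1.49 kPa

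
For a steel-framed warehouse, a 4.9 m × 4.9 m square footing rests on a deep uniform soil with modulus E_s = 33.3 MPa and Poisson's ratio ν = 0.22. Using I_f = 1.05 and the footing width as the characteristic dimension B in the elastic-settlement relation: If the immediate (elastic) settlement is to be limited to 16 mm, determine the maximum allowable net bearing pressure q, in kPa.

q ≈ 109 kPa

E_s = 33.3 MPa = 33300 kPa.
S_e = q·B·(1−ν²)/E_s · I_f  ⇒  q = S_e·E_s / (B·(1−ν²)·I_f).
q = 0.016 × 33300 / (4.9 × 0.9516 × 1.05) = 108.8 kPa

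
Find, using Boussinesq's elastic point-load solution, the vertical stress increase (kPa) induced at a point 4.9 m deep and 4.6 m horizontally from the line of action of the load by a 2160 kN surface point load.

Boussinesq vertical stress below a point load on an elastic half-space:
Δσ_z = 3P/(2πz²) · [1 + (r/z)²]^(−5/2)
r/z = 4.6/4.9 = 0.93878; [1+(r/z)²]^(−5/2) = 0.20599.
Δσ_z = 3×2160/(2π×4.9²) × 0.20599 = 42.954 × 0.20599 = 8.848 kPa

Δσ_z ≈ 8.85 kPa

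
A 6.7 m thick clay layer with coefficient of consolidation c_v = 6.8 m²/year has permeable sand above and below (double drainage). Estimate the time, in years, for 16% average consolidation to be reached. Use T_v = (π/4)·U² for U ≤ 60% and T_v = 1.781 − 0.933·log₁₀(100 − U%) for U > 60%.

Drainage path length: H_d = H/2 = 3.35 m (double drainage).
U ≤ 60%: T_v = (π/4)·U² = (π/4)×0.16² = 0.020106.
t = T_v·H_d²/c_v = 0.020106×3.35²/6.8 = 0.03318 years.

t ≈ 0.0332 years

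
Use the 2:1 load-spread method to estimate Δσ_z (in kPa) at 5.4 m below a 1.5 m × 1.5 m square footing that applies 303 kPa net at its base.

By the 2:1 method the load spreads at 1 horizontal : 2 vertical, so at depth z the loaded area has grown by z in each plan dimension:
Δσ = qBL/((B+z)(L+z)) = 303×1.5×1.5/((1.5+5.4)(1.5+5.4)) = 14.319 kPa

Δσ_z ≈ 14.3 kPa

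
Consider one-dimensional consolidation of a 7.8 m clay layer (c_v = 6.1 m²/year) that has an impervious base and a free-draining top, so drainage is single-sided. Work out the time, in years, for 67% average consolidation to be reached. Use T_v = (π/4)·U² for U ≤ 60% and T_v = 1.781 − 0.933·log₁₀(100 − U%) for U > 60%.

Drainage path length: H_d = H = 7.8 m (single drainage).
U > 60%: T_v = 1.781 − 0.933·log₁₀(100 − 67) = 0.36423.
t = T_v·H_d²/c_v = 0.36423×7.8²/6.1 = 3.633 years.

t ≈ 3.63 years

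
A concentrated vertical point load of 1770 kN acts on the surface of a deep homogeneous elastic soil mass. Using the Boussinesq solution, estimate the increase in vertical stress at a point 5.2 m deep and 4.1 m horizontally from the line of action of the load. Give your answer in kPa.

Δσ_z ≈ 9.33 kPa

Boussinesq vertical stress below a point load on an elastic half-space:
Δσ_z = 3P/(2πz²) · [1 + (r/z)²]^(−5/2)
r/z = 4.1/5.2 = 0.78846; [1+(r/z)²]^(−5/2) = 0.2986.
Δσ_z = 3×1770/(2π×5.2²) × 0.2986 = 31.254 × 0.2986 = 9.332 kPa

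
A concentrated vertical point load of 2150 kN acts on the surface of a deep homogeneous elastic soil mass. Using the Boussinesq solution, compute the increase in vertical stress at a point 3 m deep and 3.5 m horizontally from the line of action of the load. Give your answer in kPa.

Boussinesq vertical stress below a point load on an elastic half-space:
Δσ_z = 3P/(2πz²) · [1 + (r/z)²]^(−5/2)
r/z = 3.5/3 = 1.1667; [1+(r/z)²]^(−5/2) = 0.11674.
Δσ_z = 3×2150/(2π×3²) × 0.11674 = 114.06 × 0.11674 = 13.32 kPa

Δσ_z ≈ 13.3 kPa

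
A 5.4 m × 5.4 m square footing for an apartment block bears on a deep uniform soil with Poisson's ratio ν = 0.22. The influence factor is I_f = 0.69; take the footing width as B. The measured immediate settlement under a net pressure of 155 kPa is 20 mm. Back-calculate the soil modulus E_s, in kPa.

S_e = q·B·(1−ν²)/E_s · I_f  ⇒  E_s = q·B·(1−ν²)·I_f / S_e.
E_s = 155 × 5.4 × 0.9516 × 0.69 / 0.02 = 27480 kPa

E_s ≈ 27500 kPa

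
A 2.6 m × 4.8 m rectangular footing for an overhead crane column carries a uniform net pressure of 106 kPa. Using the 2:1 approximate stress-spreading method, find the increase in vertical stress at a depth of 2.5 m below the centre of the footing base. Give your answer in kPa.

Δσ_z ≈ 35.5 kPa

By the 2:1 method the load spreads at 1 horizontal : 2 vertical, so at depth z the loaded area has grown by z in each plan dimension:
Δσ = qBL/((B+z)(L+z)) = 106×2.6×4.8/((2.6+2.5)(4.8+2.5)) = 35.533 kPa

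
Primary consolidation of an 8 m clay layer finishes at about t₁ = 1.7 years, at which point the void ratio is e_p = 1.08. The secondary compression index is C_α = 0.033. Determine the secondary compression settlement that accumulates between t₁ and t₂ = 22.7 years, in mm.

S_s ≈ 143 mm

Secondary compression: S_s = C_α·H/(1+e_p)·log₁₀(t₂/t₁)
S_s = 0.033×8/(1+1.08)×log₁₀(22.7/1.7)
    = 0.1269 × 1.126 = 0.1429 m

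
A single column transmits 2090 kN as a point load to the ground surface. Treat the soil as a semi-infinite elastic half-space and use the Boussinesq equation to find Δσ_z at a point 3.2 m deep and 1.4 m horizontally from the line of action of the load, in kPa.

Δσ_z ≈ 62.9 kPa

Boussinesq vertical stress below a point load on an elastic half-space:
Δσ_z = 3P/(2πz²) · [1 + (r/z)²]^(−5/2)
r/z = 1.4/3.2 = 0.4375; [1+(r/z)²]^(−5/2) = 0.64543.
Δσ_z = 3×2090/(2π×3.2²) × 0.64543 = 97.451 × 0.64543 = 62.9 kPa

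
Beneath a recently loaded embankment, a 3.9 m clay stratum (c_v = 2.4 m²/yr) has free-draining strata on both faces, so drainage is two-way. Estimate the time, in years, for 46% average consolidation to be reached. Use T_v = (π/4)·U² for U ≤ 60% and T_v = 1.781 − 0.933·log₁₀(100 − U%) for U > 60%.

Drainage path length: H_d = H/2 = 1.95 m (double drainage).
U ≤ 60%: T_v = (π/4)·U² = (π/4)×0.46² = 0.16619.
t = T_v·H_d²/c_v = 0.16619×1.95²/2.4 = 0.2633 years.

t ≈ 0.263 years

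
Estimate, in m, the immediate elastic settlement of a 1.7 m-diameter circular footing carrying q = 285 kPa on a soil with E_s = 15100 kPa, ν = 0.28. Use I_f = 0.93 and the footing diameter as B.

S_e ≈ 0.0275 m

Immediate (elastic) settlement: S_e = q·B·(1−ν²)/E_s · I_f.
S_e = 285 × 1.7 × (1 − 0.28²) / 15100 × 0.93
    = 285 × 1.7 × 0.9216 / 15100 × 0.93
    = 0.0275 m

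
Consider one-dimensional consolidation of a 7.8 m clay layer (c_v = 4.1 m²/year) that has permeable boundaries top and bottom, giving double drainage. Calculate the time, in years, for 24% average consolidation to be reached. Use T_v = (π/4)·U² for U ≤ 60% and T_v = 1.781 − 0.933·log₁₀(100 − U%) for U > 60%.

t ≈ 0.168 years

Drainage path length: H_d = H/2 = 3.9 m (double drainage).
U ≤ 60%: T_v = (π/4)·U² = (π/4)×0.24² = 0.045239.
t = T_v·H_d²/c_v = 0.045239×3.9²/4.1 = 0.1678 years.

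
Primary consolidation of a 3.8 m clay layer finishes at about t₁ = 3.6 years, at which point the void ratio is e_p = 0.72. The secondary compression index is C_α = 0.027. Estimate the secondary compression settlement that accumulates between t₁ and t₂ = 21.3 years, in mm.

Secondary compression: S_s = C_α·H/(1+e_p)·log₁₀(t₂/t₁)
S_s = 0.027×3.8/(1+0.72)×log₁₀(21.3/3.6)
    = 0.05965 × 0.7721 = 0.04606 m

S_s ≈ 46.1 mm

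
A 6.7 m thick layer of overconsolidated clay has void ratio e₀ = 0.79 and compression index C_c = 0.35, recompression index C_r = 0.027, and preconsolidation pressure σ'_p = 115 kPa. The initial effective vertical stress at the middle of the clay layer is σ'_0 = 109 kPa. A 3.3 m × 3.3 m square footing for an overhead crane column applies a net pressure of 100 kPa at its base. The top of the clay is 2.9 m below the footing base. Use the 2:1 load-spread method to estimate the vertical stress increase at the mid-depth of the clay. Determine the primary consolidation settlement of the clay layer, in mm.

S_c ≈ 31 mm

Mid-depth of clay below the footing base: z = 2.9 + 6.7/2 = 6.25 m.
Stress increase at mid-clay by the 2:1 spreading method:
Δσ = qBL/((B+z)(L+z)) = 100×3.3×3.3/((3.3+6.25)(3.3+6.25)) = 11.94 kPa
Final effective stress: σ'_f = 109 + 11.94 = 120.94 kPa.
σ'_f = 120.94 > σ'_p = 115 kPa, so the stress path crosses the preconsolidation pressure — recompression up to σ'_p, then virgin compression beyond:
S_c = H/(1+e₀)·[C_r·log₁₀(σ'_p/σ'_0) + C_c·log₁₀(σ'_f/σ'_p)]
    = 6.7/1.79 × [0.027×log₁₀(115/109) + 0.35×log₁₀(120.94/115)]
    = 3.743 × [0.00062833 + 0.0076552] = 0.03101 m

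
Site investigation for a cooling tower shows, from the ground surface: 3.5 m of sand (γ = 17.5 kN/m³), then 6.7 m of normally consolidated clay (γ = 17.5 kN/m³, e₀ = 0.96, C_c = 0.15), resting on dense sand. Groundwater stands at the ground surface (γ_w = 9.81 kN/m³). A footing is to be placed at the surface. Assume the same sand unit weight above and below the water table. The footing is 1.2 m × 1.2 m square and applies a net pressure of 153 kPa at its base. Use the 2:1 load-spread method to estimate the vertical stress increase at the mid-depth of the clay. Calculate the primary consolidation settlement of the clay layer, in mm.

S_c ≈ 13.9 mm

Mid-depth of clay below the ground surface: z = 3.5 + 6.7/2 = 6.85 m.
Total vertical stress at mid-clay: σ_v = 17.5×3.5 + 17.5×3.35 = 119.88 kPa.
Pore pressure: u = 9.81×(6.85 − 0) = 67.198 kPa.
Initial effective stress: σ'_0 = σ_v − u = 119.88 − 67.198 = 52.682 kPa.
Stress increase at mid-clay by the 2:1 spreading method:
Δσ = qBL/((B+z)(L+z)) = 153×1.2×1.2/((1.2+6.85)(1.2+6.85)) = 3.3999 kPa
Final effective stress: σ'_f = σ'_0 + Δσ = 52.682 + 3.3999 = 56.082 kPa.
Normally consolidated clay, so the full stress increment lies on the virgin compression line:
S_c = C_c·H/(1+e₀)·log₁₀(σ'_f/σ'_0) = 0.15×6.7/(1+0.96)×log₁₀(56.082/52.682)
    = 0.51276 × 0.027161 = 0.01393 m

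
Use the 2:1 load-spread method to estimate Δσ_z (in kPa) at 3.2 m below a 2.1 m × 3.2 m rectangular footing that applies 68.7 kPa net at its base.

Δσ_z ≈ 13.6 kPa

By the 2:1 method the load spreads at 1 horizontal : 2 vertical, so at depth z the loaded area has grown by z in each plan dimension:
Δσ = qBL/((B+z)(L+z)) = 68.7×2.1×3.2/((2.1+3.2)(3.2+3.2)) = 13.61 kPa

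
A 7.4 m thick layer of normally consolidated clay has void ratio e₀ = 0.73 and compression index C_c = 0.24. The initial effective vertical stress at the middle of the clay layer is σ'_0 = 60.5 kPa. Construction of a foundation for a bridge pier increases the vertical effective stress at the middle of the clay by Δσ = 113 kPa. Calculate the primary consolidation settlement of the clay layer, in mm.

S_c ≈ 470 mm

Final effective stress: σ'_f = σ'_0 + Δσ = 60.5 + 113 = 173.5 kPa.
Normally consolidated clay, so the full stress increment lies on the virgin compression line:
S_c = C_c·H/(1+e₀)·log₁₀(σ'_f/σ'_0) = 0.24×7.4/(1+0.73)×log₁₀(173.5/60.5)
    = 1.0266 × 0.45754 = 0.4697 m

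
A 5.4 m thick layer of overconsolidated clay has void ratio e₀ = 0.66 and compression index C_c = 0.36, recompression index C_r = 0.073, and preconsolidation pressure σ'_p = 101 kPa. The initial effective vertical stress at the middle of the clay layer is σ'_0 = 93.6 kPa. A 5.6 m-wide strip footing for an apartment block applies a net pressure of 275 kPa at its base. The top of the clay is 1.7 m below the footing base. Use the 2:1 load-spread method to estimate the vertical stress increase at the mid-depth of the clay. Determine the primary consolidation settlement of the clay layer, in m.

S_c ≈ 0.464 m

Mid-depth of clay below the footing base: z = 1.7 + 5.4/2 = 4.4 m.
Stress increase at mid-clay by the 2:1 spreading method:
Δσ = qB/(B+z) = 275×5.6/(5.6+4.4) = 154 kPa
Final effective stress: σ'_f = 93.6 + 154 = 247.6 kPa.
σ'_f = 247.6 > σ'_p = 101 kPa, so the stress path crosses the preconsolidation pressure — recompression up to σ'_p, then virgin compression beyond:
S_c = H/(1+e₀)·[C_r·log₁₀(σ'_p/σ'_0) + C_c·log₁₀(σ'_f/σ'_p)]
    = 5.4/1.66 × [0.073×log₁₀(101/93.6) + 0.36×log₁₀(247.6/101)]
    = 3.253 × [0.0024123 + 0.14019] = 0.4639 m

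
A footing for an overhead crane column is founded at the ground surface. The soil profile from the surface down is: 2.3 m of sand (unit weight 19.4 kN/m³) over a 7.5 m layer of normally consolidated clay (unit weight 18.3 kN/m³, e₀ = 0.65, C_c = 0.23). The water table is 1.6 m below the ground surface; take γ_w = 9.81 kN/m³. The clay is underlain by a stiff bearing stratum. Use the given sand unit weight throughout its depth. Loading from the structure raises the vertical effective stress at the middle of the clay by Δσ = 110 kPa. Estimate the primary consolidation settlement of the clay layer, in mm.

Mid-depth of clay below the ground surface: z = 2.3 + 7.5/2 = 6.05 m.
Total vertical stress at mid-clay: σ_v = 19.4×2.3 + 18.3×3.75 = 113.24 kPa.
Pore pressure: u = 9.81×(6.05 − 1.6) = 43.655 kPa.
Initial effective stress: σ'_0 = σ_v − u = 113.24 − 43.655 = 69.585 kPa.
Final effective stress: σ'_f = σ'_0 + Δσ = 69.585 + 110 = 179.58 kPa.
Normally consolidated clay, so the full stress increment lies on the virgin compression line:
S_c = C_c·H/(1+e₀)·log₁₀(σ'_f/σ'_0) = 0.23×7.5/(1+0.65)×log₁₀(179.58/69.585)
    = 1.0455 × 0.41174 = 0.4305 m

S_c ≈ 430 mm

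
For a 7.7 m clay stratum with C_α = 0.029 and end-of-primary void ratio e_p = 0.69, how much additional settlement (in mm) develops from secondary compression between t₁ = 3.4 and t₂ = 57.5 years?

Secondary compression: S_s = C_α·H/(1+e_p)·log₁₀(t₂/t₁)
S_s = 0.029×7.7/(1+0.69)×log₁₀(57.5/3.4)
    = 0.1321 × 1.228 = 0.1623 m

S_s ≈ 162 mm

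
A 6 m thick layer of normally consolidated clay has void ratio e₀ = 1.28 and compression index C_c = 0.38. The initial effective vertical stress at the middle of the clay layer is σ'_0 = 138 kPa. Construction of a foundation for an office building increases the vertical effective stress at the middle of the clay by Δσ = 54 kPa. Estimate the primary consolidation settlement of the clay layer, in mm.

Final effective stress: σ'_f = σ'_0 + Δσ = 138 + 54 = 192 kPa.
Normally consolidated clay, so the full stress increment lies on the virgin compression line:
S_c = C_c·H/(1+e₀)·log₁₀(σ'_f/σ'_0) = 0.38×6/(1+1.28)×log₁₀(192/138)
    = 1 × 0.14342 = 0.1434 m

S_c ≈ 143 mm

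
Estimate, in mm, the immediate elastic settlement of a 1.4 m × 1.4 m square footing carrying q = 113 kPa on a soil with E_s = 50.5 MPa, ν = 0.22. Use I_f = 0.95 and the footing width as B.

Immediate (elastic) settlement: S_e = q·B·(1−ν²)/E_s · I_f.
E_s = 50.5 MPa = 50500 kPa.
S_e = 113 × 1.4 × (1 − 0.22²) / 50500 × 0.95
    = 113 × 1.4 × 0.9516 / 50500 × 0.95
    = 0.002832 m = 2.832 mm

S_e ≈ 2.83 mm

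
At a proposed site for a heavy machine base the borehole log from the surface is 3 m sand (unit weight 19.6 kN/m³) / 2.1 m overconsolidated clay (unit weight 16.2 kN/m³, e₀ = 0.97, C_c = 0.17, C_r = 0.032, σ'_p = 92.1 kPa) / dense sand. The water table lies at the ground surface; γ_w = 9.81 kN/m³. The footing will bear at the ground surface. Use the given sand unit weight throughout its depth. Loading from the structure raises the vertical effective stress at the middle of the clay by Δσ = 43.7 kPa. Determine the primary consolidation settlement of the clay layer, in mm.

Mid-depth of clay below the ground surface: z = 3 + 2.1/2 = 4.05 m.
Total vertical stress at mid-clay: σ_v = 19.6×3 + 16.2×1.05 = 75.81 kPa.
Pore pressure: u = 9.81×(4.05 − 0) = 39.73 kPa.
Initial effective stress: σ'_0 = σ_v − u = 75.81 − 39.73 = 36.08 kPa.
Final effective stress: σ'_f = 36.08 + 43.7 = 79.78 kPa.
σ'_f = 79.78 ≤ σ'_p = 92.1 kPa, so the clay remains overconsolidated and only the recompression index applies:
S_c = C_r·H/(1+e₀)·log₁₀(σ'_f/σ'_0) = 0.032×2.1/1.97×log₁₀(79.78/36.08)
    = 0.034112 × 0.34463 = 0.01176 m

S_c ≈ 11.8 mm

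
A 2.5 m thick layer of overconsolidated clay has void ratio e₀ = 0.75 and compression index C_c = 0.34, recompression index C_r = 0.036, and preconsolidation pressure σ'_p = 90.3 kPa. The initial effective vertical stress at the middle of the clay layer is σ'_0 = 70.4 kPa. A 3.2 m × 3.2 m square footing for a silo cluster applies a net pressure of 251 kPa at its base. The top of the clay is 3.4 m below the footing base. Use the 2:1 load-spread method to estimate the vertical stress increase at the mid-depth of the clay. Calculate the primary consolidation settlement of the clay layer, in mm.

S_c ≈ 51.2 mm

Mid-depth of clay below the footing base: z = 3.4 + 2.5/2 = 4.65 m.
Stress increase at mid-clay by the 2:1 spreading method:
Δσ = qBL/((B+z)(L+z)) = 251×3.2×3.2/((3.2+4.65)(3.2+4.65)) = 41.709 kPa
Final effective stress: σ'_f = 70.4 + 41.709 = 112.11 kPa.
σ'_f = 112.11 > σ'_p = 90.3 kPa, so the stress path crosses the preconsolidation pressure — recompression up to σ'_p, then virgin compression beyond:
S_c = H/(1+e₀)·[C_r·log₁₀(σ'_p/σ'_0) + C_c·log₁₀(σ'_f/σ'_p)]
    = 2.5/1.75 × [0.036×log₁₀(90.3/70.4) + 0.34×log₁₀(112.11/90.3)]
    = 1.4286 × [0.0038921 + 0.031945] = 0.0512 m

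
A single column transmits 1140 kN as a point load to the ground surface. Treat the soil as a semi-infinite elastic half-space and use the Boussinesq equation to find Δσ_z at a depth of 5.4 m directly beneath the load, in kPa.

Δσ_z ≈ 18.7 kPa

Boussinesq vertical stress below a point load on an elastic half-space:
Δσ_z = 3P/(2πz²) · [1 + (r/z)²]^(−5/2)
r/z = 0/5.4 = 0; [1+(r/z)²]^(−5/2) = 1.
Δσ_z = 3×1140/(2π×5.4²) × 1 = 18.666 × 1 = 18.67 kPa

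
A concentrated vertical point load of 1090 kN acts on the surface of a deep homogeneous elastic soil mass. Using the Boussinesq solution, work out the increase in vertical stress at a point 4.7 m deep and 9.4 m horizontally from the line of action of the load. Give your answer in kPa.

Δσ_z ≈ 0.421 kPa

Boussinesq vertical stress below a point load on an elastic half-space:
Δσ_z = 3P/(2πz²) · [1 + (r/z)²]^(−5/2)
r/z = 9.4/4.7 = 2; [1+(r/z)²]^(−5/2) = 0.017889.
Δσ_z = 3×1090/(2π×4.7²) × 0.017889 = 23.56 × 0.017889 = 0.4215 kPa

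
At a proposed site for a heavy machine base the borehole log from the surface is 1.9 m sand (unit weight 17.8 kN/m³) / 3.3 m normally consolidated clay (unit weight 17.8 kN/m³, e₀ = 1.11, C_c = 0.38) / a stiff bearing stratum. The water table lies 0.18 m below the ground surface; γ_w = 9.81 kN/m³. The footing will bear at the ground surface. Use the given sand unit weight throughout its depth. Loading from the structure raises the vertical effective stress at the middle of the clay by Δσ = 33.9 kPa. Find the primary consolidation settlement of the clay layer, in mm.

Mid-depth of clay below the ground surface: z = 1.9 + 3.3/2 = 3.55 m.
Total vertical stress at mid-clay: σ_v = 17.8×1.9 + 17.8×1.65 = 63.19 kPa.
Pore pressure: u = 9.81×(3.55 − 0.18) = 33.06 kPa.
Initial effective stress: σ'_0 = σ_v − u = 63.19 − 33.06 = 30.13 kPa.
Final effective stress: σ'_f = σ'_0 + Δσ = 30.13 + 33.9 = 64.03 kPa.
Normally consolidated clay, so the full stress increment lies on the virgin compression line:
S_c = C_c·H/(1+e₀)·log₁₀(σ'_f/σ'_0) = 0.38×3.3/(1+1.11)×log₁₀(64.03/30.13)
    = 0.59431 × 0.32738 = 0.1946 m

S_c ≈ 195 mm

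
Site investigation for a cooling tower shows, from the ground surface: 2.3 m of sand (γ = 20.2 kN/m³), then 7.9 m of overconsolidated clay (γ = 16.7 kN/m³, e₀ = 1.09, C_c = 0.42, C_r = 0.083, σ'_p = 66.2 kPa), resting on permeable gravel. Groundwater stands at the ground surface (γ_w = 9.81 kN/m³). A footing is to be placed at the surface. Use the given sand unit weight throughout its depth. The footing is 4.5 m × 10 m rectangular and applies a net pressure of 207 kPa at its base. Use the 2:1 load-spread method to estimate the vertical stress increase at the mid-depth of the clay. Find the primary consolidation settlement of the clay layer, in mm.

S_c ≈ 350 mm

Mid-depth of clay below the ground surface: z = 2.3 + 7.9/2 = 6.25 m.
Total vertical stress at mid-clay: σ_v = 20.2×2.3 + 16.7×3.95 = 112.42 kPa.
Pore pressure: u = 9.81×(6.25 − 0) = 61.312 kPa.
Initial effective stress: σ'_0 = σ_v − u = 112.42 − 61.312 = 51.108 kPa.
Stress increase at mid-clay by the 2:1 spreading method:
Δσ = qBL/((B+z)(L+z)) = 207×4.5×10/((4.5+6.25)(10+6.25)) = 53.324 kPa
Final effective stress: σ'_f = 51.108 + 53.324 = 104.43 kPa.
σ'_f = 104.43 > σ'_p = 66.2 kPa, so the stress path crosses the preconsolidation pressure — recompression up to σ'_p, then virgin compression beyond:
S_c = H/(1+e₀)·[C_r·log₁₀(σ'_p/σ'_0) + C_c·log₁₀(σ'_f/σ'_p)]
    = 7.9/2.09 × [0.083×log₁₀(66.2/51.108) + 0.42×log₁₀(104.43/66.2)]
    = 3.7799 × [0.0093266 + 0.083146] = 0.3495 m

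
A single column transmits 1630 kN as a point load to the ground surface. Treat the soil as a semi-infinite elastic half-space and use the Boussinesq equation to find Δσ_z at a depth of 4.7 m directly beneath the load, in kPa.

Δσ_z ≈ 35.2 kPa

Boussinesq vertical stress below a point load on an elastic half-space:
Δσ_z = 3P/(2πz²) · [1 + (r/z)²]^(−5/2)
r/z = 0/4.7 = 0; [1+(r/z)²]^(−5/2) = 1.
Δσ_z = 3×1630/(2π×4.7²) × 1 = 35.232 × 1 = 35.23 kPa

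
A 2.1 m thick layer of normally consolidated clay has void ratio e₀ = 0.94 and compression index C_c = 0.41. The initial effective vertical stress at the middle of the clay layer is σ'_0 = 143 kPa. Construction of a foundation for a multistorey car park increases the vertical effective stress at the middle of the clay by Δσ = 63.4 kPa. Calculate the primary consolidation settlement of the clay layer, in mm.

S_c ≈ 70.7 mm

Final effective stress: σ'_f = σ'_0 + Δσ = 143 + 63.4 = 206.4 kPa.
Normally consolidated clay, so the full stress increment lies on the virgin compression line:
S_c = C_c·H/(1+e₀)·log₁₀(σ'_f/σ'_0) = 0.41×2.1/(1+0.94)×log₁₀(206.4/143)
    = 0.44381 × 0.15937 = 0.07073 m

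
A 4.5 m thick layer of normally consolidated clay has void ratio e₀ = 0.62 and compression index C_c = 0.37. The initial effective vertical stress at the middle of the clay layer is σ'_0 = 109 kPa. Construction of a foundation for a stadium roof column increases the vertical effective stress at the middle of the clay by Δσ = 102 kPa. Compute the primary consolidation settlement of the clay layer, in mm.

Final effective stress: σ'_f = σ'_0 + Δσ = 109 + 102 = 211 kPa.
Normally consolidated clay, so the full stress increment lies on the virgin compression line:
S_c = C_c·H/(1+e₀)·log₁₀(σ'_f/σ'_0) = 0.37×4.5/(1+0.62)×log₁₀(211/109)
    = 1.0278 × 0.28686 = 0.2948 m

S_c ≈ 295 mm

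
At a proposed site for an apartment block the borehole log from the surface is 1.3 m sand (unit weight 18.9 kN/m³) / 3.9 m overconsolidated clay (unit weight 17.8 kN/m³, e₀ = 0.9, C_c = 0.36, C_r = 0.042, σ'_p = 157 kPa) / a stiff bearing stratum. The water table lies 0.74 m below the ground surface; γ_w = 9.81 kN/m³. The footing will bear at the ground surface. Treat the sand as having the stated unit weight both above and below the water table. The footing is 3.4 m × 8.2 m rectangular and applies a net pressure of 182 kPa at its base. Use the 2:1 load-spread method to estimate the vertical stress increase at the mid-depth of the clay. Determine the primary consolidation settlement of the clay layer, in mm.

S_c ≈ 40.2 mm

Mid-depth of clay below the ground surface: z = 1.3 + 3.9/2 = 3.25 m.
Total vertical stress at mid-clay: σ_v = 18.9×1.3 + 17.8×1.95 = 59.28 kPa.
Pore pressure: u = 9.81×(3.25 − 0.74) = 24.623 kPa.
Initial effective stress: σ'_0 = σ_v − u = 59.28 − 24.623 = 34.657 kPa.
Stress increase at mid-clay by the 2:1 spreading method:
Δσ = qBL/((B+z)(L+z)) = 182×3.4×8.2/((3.4+3.25)(8.2+3.25)) = 66.64 kPa
Final effective stress: σ'_f = 34.657 + 66.64 = 101.3 kPa.
σ'_f = 101.3 ≤ σ'_p = 157 kPa, so the clay remains overconsolidated and only the recompression index applies:
S_c = C_r·H/(1+e₀)·log₁₀(σ'_f/σ'_0) = 0.042×3.9/1.9×log₁₀(101.3/34.657)
    = 0.086209 × 0.46582 = 0.04016 m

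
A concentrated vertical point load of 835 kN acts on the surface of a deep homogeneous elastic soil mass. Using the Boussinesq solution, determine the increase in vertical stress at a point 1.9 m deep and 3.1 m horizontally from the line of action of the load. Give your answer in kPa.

Δσ_z ≈ 4.3 kPa

Boussinesq vertical stress below a point load on an elastic half-space:
Δσ_z = 3P/(2πz²) · [1 + (r/z)²]^(−5/2)
r/z = 3.1/1.9 = 1.6316; [1+(r/z)²]^(−5/2) = 0.038966.
Δσ_z = 3×835/(2π×1.9²) × 0.038966 = 110.44 × 0.038966 = 4.303 kPa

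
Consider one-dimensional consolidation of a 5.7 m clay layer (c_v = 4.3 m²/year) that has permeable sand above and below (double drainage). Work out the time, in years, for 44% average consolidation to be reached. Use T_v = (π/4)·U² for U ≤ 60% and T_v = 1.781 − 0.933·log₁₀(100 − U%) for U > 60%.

Drainage path length: H_d = H/2 = 2.85 m (double drainage).
U ≤ 60%: T_v = (π/4)·U² = (π/4)×0.44² = 0.15205.
t = T_v·H_d²/c_v = 0.15205×2.85²/4.3 = 0.2872 years.

t ≈ 0.287 years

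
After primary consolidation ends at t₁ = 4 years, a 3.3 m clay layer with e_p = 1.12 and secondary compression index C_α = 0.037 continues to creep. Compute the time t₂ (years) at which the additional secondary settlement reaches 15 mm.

t₂ ≈ 7.29 years

S_s = C_α·H/(1+e_p)·log₁₀(t₂/t₁) ⇒ log₁₀(t₂/t₁) = S_s·(1+e_p)/(C_α·H).
log₁₀(t₂/t₁) = 0.015 × (1+1.12) / (0.037×3.3) = 0.2604
t₂ = t₁ × 10^0.2604 = 4 × 1.822 = 7.286 years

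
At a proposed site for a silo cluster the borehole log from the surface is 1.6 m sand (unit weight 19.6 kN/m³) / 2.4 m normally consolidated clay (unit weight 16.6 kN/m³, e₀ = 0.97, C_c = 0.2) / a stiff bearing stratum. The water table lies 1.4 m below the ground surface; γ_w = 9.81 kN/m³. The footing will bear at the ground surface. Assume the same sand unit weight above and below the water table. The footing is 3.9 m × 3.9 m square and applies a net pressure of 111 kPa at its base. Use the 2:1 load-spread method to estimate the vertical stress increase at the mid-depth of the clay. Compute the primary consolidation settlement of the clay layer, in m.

S_c ≈ 0.0734 m

Mid-depth of clay below the ground surface: z = 1.6 + 2.4/2 = 2.8 m.
Total vertical stress at mid-clay: σ_v = 19.6×1.6 + 16.6×1.2 = 51.28 kPa.
Pore pressure: u = 9.81×(2.8 − 1.4) = 13.734 kPa.
Initial effective stress: σ'_0 = σ_v − u = 51.28 − 13.734 = 37.546 kPa.
Stress increase at mid-clay by the 2:1 spreading method:
Δσ = qBL/((B+z)(L+z)) = 111×3.9×3.9/((3.9+2.8)(3.9+2.8)) = 37.61 kPa
Final effective stress: σ'_f = σ'_0 + Δσ = 37.546 + 37.61 = 75.156 kPa.
Normally consolidated clay, so the full stress increment lies on the virgin compression line:
S_c = C_c·H/(1+e₀)·log₁₀(σ'_f/σ'_0) = 0.2×2.4/(1+0.97)×log₁₀(75.156/37.546)
    = 0.24365 × 0.3014 = 0.07344 m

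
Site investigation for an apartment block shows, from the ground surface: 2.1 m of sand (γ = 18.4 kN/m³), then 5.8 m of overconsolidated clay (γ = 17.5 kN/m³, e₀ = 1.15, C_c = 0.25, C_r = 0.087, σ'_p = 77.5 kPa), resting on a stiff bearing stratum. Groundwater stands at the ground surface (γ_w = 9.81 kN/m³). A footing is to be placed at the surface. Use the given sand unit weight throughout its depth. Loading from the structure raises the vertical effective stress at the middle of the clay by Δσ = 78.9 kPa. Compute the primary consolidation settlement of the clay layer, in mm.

Mid-depth of clay below the ground surface: z = 2.1 + 5.8/2 = 5 m.
Total vertical stress at mid-clay: σ_v = 18.4×2.1 + 17.5×2.9 = 89.39 kPa.
Pore pressure: u = 9.81×(5 − 0) = 49.05 kPa.
Initial effective stress: σ'_0 = σ_v − u = 89.39 − 49.05 = 40.34 kPa.
Final effective stress: σ'_f = 40.34 + 78.9 = 119.24 kPa.
σ'_f = 119.24 > σ'_p = 77.5 kPa, so the stress path crosses the preconsolidation pressure — recompression up to σ'_p, then virgin compression beyond:
S_c = H/(1+e₀)·[C_r·log₁₀(σ'_p/σ'_0) + C_c·log₁₀(σ'_f/σ'_p)]
    = 5.8/2.15 × [0.087×log₁₀(77.5/40.34) + 0.25×log₁₀(119.24/77.5)]
    = 2.6977 × [0.02467 + 0.04678] = 0.1928 m

S_c ≈ 193 mm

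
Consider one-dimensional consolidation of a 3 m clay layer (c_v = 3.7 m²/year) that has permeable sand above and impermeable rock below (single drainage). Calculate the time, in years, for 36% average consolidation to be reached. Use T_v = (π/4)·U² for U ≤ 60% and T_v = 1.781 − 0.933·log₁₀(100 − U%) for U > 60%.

t ≈ 0.248 years

Drainage path length: H_d = H = 3 m (single drainage).
U ≤ 60%: T_v = (π/4)·U² = (π/4)×0.36² = 0.10179.
t = T_v·H_d²/c_v = 0.10179×3²/3.7 = 0.2476 years.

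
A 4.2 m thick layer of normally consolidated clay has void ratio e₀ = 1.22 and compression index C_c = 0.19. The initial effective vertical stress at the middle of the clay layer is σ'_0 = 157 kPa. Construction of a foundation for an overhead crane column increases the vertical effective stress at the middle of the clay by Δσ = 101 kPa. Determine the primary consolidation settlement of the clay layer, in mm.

S_c ≈ 77.5 mm

Final effective stress: σ'_f = σ'_0 + Δσ = 157 + 101 = 258 kPa.
Normally consolidated clay, so the full stress increment lies on the virgin compression line:
S_c = C_c·H/(1+e₀)·log₁₀(σ'_f/σ'_0) = 0.19×4.2/(1+1.22)×log₁₀(258/157)
    = 0.35946 × 0.21572 = 0.07754 m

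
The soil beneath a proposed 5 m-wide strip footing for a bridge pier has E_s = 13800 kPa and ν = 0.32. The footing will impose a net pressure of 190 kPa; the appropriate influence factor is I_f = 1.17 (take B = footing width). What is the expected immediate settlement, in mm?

S_e ≈ 72.3 mm

Immediate (elastic) settlement: S_e = q·B·(1−ν²)/E_s · I_f.
S_e = 190 × 5 × (1 − 0.32²) / 13800 × 1.17
    = 190 × 5 × 0.8976 / 13800 × 1.17
    = 0.0723 m = 72.3 mm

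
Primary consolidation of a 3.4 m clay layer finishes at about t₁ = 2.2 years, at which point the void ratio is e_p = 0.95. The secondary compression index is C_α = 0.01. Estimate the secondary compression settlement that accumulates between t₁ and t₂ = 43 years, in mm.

S_s ≈ 22.5 mm

Secondary compression: S_s = C_α·H/(1+e_p)·log₁₀(t₂/t₁)
S_s = 0.01×3.4/(1+0.95)×log₁₀(43/2.2)
    = 0.01744 × 1.291 = 0.02251 m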